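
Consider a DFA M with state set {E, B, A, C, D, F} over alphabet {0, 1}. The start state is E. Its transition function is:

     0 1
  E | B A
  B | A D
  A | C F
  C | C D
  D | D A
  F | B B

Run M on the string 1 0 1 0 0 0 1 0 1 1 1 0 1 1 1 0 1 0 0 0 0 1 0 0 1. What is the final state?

D

E → A → C → D → D → D → D → A → C → D → A → F → B → D → A → F → B → D → D → D → D → D → A → C → C → D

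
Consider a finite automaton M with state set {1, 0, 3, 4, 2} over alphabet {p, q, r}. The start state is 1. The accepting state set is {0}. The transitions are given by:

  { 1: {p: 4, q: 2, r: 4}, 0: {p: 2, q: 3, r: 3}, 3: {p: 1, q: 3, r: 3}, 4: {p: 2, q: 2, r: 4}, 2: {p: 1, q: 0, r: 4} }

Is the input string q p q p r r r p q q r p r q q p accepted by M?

start at 1
read 'q': 1 → 2
read 'p': 2 → 1
read 'q': 1 → 2
read 'p': 2 → 1
read 'r': 1 → 4
read 'r': 4 → 4
read 'r': 4 → 4
read 'p': 4 → 2
read 'q': 2 → 0
read 'q': 0 → 3
read 'r': 3 → 3
read 'p': 3 → 1
read 'r': 1 → 4
read 'q': 4 → 2
read 'q': 2 → 0
read 'p': 0 → 2
End state 2 is not accepting.

No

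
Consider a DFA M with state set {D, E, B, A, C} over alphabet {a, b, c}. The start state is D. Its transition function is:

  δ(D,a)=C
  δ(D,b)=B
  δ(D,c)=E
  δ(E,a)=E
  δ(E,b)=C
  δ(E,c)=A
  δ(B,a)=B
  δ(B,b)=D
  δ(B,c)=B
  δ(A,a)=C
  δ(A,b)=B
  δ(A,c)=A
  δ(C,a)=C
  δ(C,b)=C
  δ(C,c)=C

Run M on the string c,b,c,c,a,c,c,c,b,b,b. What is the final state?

start at D
read 'c': D → E
read 'b': E → C
read 'c': C → C
read 'c': C → C
read 'a': C → C
read 'c': C → C
read 'c': C → C
read 'c': C → C
read 'b': C → C
read 'b': C → C
read 'b': C → C

C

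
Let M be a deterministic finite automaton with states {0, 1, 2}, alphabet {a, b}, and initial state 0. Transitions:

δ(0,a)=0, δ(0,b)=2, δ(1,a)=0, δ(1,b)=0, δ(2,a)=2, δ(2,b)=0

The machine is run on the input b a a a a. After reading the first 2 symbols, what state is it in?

start at 0
read 'b': 0 → 2
read 'a': 2 → 2
After 2 symbols: 2.

2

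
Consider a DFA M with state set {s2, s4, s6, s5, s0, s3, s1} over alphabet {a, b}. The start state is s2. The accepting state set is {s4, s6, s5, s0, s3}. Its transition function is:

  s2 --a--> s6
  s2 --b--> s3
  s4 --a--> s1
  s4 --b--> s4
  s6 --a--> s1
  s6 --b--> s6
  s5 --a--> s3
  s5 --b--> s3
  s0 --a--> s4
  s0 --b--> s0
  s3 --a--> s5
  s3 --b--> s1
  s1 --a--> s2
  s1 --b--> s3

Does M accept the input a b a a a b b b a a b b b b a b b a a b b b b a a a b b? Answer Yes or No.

Yes

s2 → s6 → s6 → s1 → s2 → s6 → s6 → s6 → s6 → s1 → s2 → s3 → s1 → s3 → s1 → s2 → s3 → s1 → s2 → s6 → s6 → s6 → s6 → s6 → s1 → s2 → s6 → s6 → s6
End state s6 is accepting.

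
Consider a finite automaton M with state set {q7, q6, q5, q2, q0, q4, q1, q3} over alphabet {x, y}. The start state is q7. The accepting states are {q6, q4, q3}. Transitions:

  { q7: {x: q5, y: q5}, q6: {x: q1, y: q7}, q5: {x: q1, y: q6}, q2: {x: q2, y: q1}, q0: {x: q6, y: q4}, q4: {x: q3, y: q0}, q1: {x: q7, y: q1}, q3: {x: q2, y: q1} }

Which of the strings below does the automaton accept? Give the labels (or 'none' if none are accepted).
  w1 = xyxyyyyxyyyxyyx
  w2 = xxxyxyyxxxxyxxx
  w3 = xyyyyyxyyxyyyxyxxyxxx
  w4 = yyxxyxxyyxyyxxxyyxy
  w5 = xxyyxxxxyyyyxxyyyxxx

none

w1:
  start at q7
  read 'x': q7 → q5
  read 'y': q5 → q6
  read 'x': q6 → q1
  read 'y': q1 → q1
  read 'y': q1 → q1
  read 'y': q1 → q1
  read 'y': q1 → q1
  read 'x': q1 → q7
  read 'y': q7 → q5
  read 'y': q5 → q6
  read 'y': q6 → q7
  read 'x': q7 → q5
  read 'y': q5 → q6
  read 'y': q6 → q7
  read 'x': q7 → q5
  end q5, rejected
w2:
  start at q7
  read 'x': q7 → q5
  read 'x': q5 → q1
  read 'x': q1 → q7
  read 'y': q7 → q5
  read 'x': q5 → q1
  read 'y': q1 → q1
  read 'y': q1 → q1
  read 'x': q1 → q7
  read 'x': q7 → q5
  read 'x': q5 → q1
  read 'x': q1 → q7
  read 'y': q7 → q5
  read 'x': q5 → q1
  read 'x': q1 → q7
  read 'x': q7 → q5
  end q5, rejected
w3:
  start at q7
  read 'x': q7 → q5
  read 'y': q5 → q6
  read 'y': q6 → q7
  read 'y': q7 → q5
  read 'y': q5 → q6
  read 'y': q6 → q7
  read 'x': q7 → q5
  read 'y': q5 → q6
  read 'y': q6 → q7
  read 'x': q7 → q5
  read 'y': q5 → q6
  read 'y': q6 → q7
  read 'y': q7 → q5
  read 'x': q5 → q1
  read 'y': q1 → q1
  read 'x': q1 → q7
  read 'x': q7 → q5
  read 'y': q5 → q6
  read 'x': q6 → q1
  read 'x': q1 → q7
  read 'x': q7 → q5
  end q5, rejected
w4:
  start at q7
  read 'y': q7 → q5
  read 'y': q5 → q6
  read 'x': q6 → q1
  read 'x': q1 → q7
  read 'y': q7 → q5
  read 'x': q5 → q1
  read 'x': q1 → q7
  read 'y': q7 → q5
  read 'y': q5 → q6
  read 'x': q6 → q1
  read 'y': q1 → q1
  read 'y': q1 → q1
  read 'x': q1 → q7
  read 'x': q7 → q5
  read 'x': q5 → q1
  read 'y': q1 → q1
  read 'y': q1 → q1
  read 'x': q1 → q7
  read 'y': q7 → q5
  end q5, rejected
w5:
  start at q7
  read 'x': q7 → q5
  read 'x': q5 → q1
  read 'y': q1 → q1
  read 'y': q1 → q1
  read 'x': q1 → q7
  read 'x': q7 → q5
  read 'x': q5 → q1
  read 'x': q1 → q7
  read 'y': q7 → q5
  read 'y': q5 → q6
  read 'y': q6 → q7
  read 'y': q7 → q5
  read 'x': q5 → q1
  read 'x': q1 → q7
  read 'y': q7 → q5
  read 'y': q5 → q6
  read 'y': q6 → q7
  read 'x': q7 → q5
  read 'x': q5 → q1
  read 'x': q1 → q7
  end q7, rejected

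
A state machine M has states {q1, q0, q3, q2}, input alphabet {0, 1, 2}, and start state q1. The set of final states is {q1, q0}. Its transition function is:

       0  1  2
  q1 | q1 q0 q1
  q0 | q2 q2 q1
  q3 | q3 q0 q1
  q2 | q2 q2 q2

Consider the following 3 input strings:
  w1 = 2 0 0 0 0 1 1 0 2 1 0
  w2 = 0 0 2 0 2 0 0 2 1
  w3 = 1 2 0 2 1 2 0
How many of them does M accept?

w1:
  start at q1
  read '2': q1 → q1
  read '0': q1 → q1
  read '0': q1 → q1
  read '0': q1 → q1
  read '0': q1 → q1
  read '1': q1 → q0
  read '1': q0 → q2
  read '0': q2 → q2
  read '2': q2 → q2
  read '1': q2 → q2
  read '0': q2 → q2
  end q2, rejected
w2:
  start at q1
  read '0': q1 → q1
  read '0': q1 → q1
  read '2': q1 → q1
  read '0': q1 → q1
  read '2': q1 → q1
  read '0': q1 → q1
  read '0': q1 → q1
  read '2': q1 → q1
  read '1': q1 → q0
  end q0, accepted
w3:
  start at q1
  read '1': q1 → q0
  read '2': q0 → q1
  read '0': q1 → q1
  read '2': q1 → q1
  read '1': q1 → q0
  read '2': q0 → q1
  read '0': q1 → q1
  end q1, accepted

2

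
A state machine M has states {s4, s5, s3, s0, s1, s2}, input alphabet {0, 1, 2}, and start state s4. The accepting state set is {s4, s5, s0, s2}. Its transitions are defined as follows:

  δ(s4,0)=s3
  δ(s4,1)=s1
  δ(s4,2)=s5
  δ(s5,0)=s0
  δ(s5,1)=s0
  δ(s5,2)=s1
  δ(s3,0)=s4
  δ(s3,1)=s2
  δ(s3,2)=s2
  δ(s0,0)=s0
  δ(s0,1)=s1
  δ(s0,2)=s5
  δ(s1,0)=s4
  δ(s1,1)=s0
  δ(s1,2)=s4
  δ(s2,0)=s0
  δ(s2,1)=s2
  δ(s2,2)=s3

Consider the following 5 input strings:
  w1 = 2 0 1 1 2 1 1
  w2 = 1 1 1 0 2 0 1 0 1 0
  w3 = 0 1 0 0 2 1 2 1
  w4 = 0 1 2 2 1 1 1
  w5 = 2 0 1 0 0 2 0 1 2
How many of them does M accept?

4

w1:
  start at s4
  read '2': s4 → s5
  read '0': s5 → s0
  read '1': s0 → s1
  read '1': s1 → s0
  read '2': s0 → s5
  read '1': s5 → s0
  read '1': s0 → s1
  end s1, rejected
w2:
  start at s4
  read '1': s4 → s1
  read '1': s1 → s0
  read '1': s0 → s1
  read '0': s1 → s4
  read '2': s4 → s5
  read '0': s5 → s0
  read '1': s0 → s1
  read '0': s1 → s4
  read '1': s4 → s1
  read '0': s1 → s4
  end s4, accepted
w3:
  start at s4
  read '0': s4 → s3
  read '1': s3 → s2
  read '0': s2 → s0
  read '0': s0 → s0
  read '2': s0 → s5
  read '1': s5 → s0
  read '2': s0 → s5
  read '1': s5 → s0
  end s0, accepted
w4:
  start at s4
  read '0': s4 → s3
  read '1': s3 → s2
  read '2': s2 → s3
  read '2': s3 → s2
  read '1': s2 → s2
  read '1': s2 → s2
  read '1': s2 → s2
  end s2, accepted
w5:
  start at s4
  read '2': s4 → s5
  read '0': s5 → s0
  read '1': s0 → s1
  read '0': s1 → s4
  read '0': s4 → s3
  read '2': s3 → s2
  read '0': s2 → s0
  read '1': s0 → s1
  read '2': s1 → s4
  end s4, accepted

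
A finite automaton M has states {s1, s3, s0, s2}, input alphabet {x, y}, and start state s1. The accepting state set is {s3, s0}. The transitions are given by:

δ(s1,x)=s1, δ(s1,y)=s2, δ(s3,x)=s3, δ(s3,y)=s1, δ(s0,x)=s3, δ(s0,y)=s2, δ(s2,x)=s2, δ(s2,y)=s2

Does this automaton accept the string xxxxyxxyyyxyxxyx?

start at s1
read 'x': s1 → s1
read 'x': s1 → s1
read 'x': s1 → s1
read 'x': s1 → s1
read 'y': s1 → s2
read 'x': s2 → s2
read 'x': s2 → s2
read 'y': s2 → s2
read 'y': s2 → s2
read 'y': s2 → s2
read 'x': s2 → s2
read 'y': s2 → s2
read 'x': s2 → s2
read 'x': s2 → s2
read 'y': s2 → s2
read 'x': s2 → s2
End state s2 is not accepting.

No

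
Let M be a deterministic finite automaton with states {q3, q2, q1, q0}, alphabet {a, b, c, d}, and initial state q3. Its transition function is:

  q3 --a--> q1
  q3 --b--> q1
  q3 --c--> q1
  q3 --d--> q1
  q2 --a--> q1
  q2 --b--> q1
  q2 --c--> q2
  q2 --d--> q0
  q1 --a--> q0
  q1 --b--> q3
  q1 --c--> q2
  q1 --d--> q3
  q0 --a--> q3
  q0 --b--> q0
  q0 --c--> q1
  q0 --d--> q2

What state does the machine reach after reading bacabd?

q2

start at q3
read 'b': q3 → q1
read 'a': q1 → q0
read 'c': q0 → q1
read 'a': q1 → q0
read 'b': q0 → q0
read 'd': q0 → q2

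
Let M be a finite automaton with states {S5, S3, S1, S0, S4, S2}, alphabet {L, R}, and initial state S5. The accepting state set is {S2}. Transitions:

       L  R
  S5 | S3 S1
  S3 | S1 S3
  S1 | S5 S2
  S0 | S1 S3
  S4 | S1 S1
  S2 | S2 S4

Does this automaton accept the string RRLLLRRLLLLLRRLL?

No

S5 → S1 → S2 → S2 → S2 → S2 → S4 → S1 → S5 → S3 → S1 → S5 → S3 → S3 → S3 → S1 → S5
End state S5 is not accepting.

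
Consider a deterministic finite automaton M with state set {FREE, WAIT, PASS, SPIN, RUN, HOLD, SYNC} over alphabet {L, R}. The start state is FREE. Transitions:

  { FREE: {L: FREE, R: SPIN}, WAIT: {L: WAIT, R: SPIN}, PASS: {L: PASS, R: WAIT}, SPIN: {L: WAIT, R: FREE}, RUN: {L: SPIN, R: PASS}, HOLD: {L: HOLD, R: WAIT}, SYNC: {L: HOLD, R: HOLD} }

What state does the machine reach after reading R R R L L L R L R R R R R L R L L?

WAIT

start at FREE
read 'R': FREE → SPIN
read 'R': SPIN → FREE
read 'R': FREE → SPIN
read 'L': SPIN → WAIT
read 'L': WAIT → WAIT
read 'L': WAIT → WAIT
read 'R': WAIT → SPIN
read 'L': SPIN → WAIT
read 'R': WAIT → SPIN
read 'R': SPIN → FREE
read 'R': FREE → SPIN
read 'R': SPIN → FREE
read 'R': FREE → SPIN
read 'L': SPIN → WAIT
read 'R': WAIT → SPIN
read 'L': SPIN → WAIT
read 'L': WAIT → WAIT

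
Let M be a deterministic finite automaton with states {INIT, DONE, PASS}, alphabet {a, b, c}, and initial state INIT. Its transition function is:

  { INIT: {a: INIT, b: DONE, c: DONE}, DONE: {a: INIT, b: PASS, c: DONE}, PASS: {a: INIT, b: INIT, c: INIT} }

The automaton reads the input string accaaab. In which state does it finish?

DONE

INIT → INIT → DONE → DONE → INIT → INIT → INIT → DONE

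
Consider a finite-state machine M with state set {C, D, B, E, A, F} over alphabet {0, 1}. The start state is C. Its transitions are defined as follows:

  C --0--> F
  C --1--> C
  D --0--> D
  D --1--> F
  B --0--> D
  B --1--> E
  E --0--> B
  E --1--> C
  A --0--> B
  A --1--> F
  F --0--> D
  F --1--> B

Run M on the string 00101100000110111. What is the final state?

E

C → F → D → F → D → F → B → D → D → D → D → D → F → B → D → F → B → E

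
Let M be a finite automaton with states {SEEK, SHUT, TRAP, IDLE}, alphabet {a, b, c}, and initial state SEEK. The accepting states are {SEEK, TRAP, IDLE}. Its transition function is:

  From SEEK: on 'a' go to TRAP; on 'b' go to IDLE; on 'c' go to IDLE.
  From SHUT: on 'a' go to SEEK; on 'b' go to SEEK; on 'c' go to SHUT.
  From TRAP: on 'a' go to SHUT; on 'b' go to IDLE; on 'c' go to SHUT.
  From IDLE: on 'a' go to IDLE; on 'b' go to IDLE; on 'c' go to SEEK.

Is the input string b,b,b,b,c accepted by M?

start at SEEK
read 'b': SEEK → IDLE
read 'b': IDLE → IDLE
read 'b': IDLE → IDLE
read 'b': IDLE → IDLE
read 'c': IDLE → SEEK
End state SEEK is accepting.

Yes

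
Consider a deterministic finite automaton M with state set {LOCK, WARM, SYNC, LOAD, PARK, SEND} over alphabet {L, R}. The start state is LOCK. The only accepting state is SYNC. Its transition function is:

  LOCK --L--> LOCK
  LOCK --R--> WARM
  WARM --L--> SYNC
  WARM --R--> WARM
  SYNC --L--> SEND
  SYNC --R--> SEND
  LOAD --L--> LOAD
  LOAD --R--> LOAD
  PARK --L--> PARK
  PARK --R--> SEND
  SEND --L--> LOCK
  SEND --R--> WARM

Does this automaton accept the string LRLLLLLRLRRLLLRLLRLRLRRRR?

start at LOCK
read 'L': LOCK → LOCK
read 'R': LOCK → WARM
read 'L': WARM → SYNC
read 'L': SYNC → SEND
read 'L': SEND → LOCK
read 'L': LOCK → LOCK
read 'L': LOCK → LOCK
read 'R': LOCK → WARM
read 'L': WARM → SYNC
read 'R': SYNC → SEND
read 'R': SEND → WARM
read 'L': WARM → SYNC
read 'L': SYNC → SEND
read 'L': SEND → LOCK
read 'R': LOCK → WARM
read 'L': WARM → SYNC
read 'L': SYNC → SEND
read 'R': SEND → WARM
read 'L': WARM → SYNC
read 'R': SYNC → SEND
read 'L': SEND → LOCK
read 'R': LOCK → WARM
read 'R': WARM → WARM
read 'R': WARM → WARM
read 'R': WARM → WARM
End state WARM is not accepting.

No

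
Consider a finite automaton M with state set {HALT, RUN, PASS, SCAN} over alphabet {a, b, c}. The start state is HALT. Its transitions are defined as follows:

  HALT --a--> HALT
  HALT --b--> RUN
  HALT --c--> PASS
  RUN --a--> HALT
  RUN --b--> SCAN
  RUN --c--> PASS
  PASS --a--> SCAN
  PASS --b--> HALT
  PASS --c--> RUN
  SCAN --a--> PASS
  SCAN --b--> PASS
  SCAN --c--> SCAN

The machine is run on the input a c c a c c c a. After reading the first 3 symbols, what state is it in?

start at HALT
read 'a': HALT → HALT
read 'c': HALT → PASS
read 'c': PASS → RUN
After 3 symbols: RUN.

RUN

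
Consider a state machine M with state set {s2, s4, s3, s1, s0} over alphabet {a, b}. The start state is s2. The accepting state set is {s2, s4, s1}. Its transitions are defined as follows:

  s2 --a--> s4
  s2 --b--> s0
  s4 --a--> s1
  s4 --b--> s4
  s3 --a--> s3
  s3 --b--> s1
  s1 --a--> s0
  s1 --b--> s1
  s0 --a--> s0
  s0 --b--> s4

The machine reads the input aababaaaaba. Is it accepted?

Yes

s2 → s4 → s1 → s1 → s0 → s4 → s1 → s0 → s0 → s0 → s4 → s1
End state s1 is accepting.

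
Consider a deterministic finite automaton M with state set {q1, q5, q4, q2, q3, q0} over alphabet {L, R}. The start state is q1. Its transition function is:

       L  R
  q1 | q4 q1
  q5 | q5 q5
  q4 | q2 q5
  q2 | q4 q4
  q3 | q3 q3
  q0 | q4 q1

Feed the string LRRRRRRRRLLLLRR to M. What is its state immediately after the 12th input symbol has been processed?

start at q1
read 'L': q1 → q4
read 'R': q4 → q5
read 'R': q5 → q5
read 'R': q5 → q5
read 'R': q5 → q5
read 'R': q5 → q5
read 'R': q5 → q5
read 'R': q5 → q5
read 'R': q5 → q5
read 'L': q5 → q5
read 'L': q5 → q5
read 'L': q5 → q5
After 12 symbols: q5.

q5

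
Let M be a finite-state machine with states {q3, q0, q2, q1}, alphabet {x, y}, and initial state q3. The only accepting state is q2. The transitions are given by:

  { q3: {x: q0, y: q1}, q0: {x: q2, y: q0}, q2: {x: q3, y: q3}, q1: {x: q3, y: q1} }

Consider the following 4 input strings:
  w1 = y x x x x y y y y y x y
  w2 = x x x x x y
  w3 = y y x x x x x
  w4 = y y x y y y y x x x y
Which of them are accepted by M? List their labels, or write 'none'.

w1:
  start at q3
  read 'y': q3 → q1
  read 'x': q1 → q3
  read 'x': q3 → q0
  read 'x': q0 → q2
  read 'x': q2 → q3
  read 'y': q3 → q1
  read 'y': q1 → q1
  read 'y': q1 → q1
  read 'y': q1 → q1
  read 'y': q1 → q1
  read 'x': q1 → q3
  read 'y': q3 → q1
  end q1, rejected
w2:
  start at q3
  read 'x': q3 → q0
  read 'x': q0 → q2
  read 'x': q2 → q3
  read 'x': q3 → q0
  read 'x': q0 → q2
  read 'y': q2 → q3
  end q3, rejected
w3:
  start at q3
  read 'y': q3 → q1
  read 'y': q1 → q1
  read 'x': q1 → q3
  read 'x': q3 → q0
  read 'x': q0 → q2
  read 'x': q2 → q3
  read 'x': q3 → q0
  end q0, rejected
w4:
  start at q3
  read 'y': q3 → q1
  read 'y': q1 → q1
  read 'x': q1 → q3
  read 'y': q3 → q1
  read 'y': q1 → q1
  read 'y': q1 → q1
  read 'y': q1 → q1
  read 'x': q1 → q3
  read 'x': q3 → q0
  read 'x': q0 → q2
  read 'y': q2 → q3
  end q3, rejected

none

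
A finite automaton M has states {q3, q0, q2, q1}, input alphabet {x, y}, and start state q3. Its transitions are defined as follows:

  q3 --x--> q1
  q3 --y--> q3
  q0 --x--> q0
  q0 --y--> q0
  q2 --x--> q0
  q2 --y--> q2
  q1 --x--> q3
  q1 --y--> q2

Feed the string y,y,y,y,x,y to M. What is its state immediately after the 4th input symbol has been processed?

q3 → q3 → q3 → q3 → q3
After 4 symbols: q3.

q3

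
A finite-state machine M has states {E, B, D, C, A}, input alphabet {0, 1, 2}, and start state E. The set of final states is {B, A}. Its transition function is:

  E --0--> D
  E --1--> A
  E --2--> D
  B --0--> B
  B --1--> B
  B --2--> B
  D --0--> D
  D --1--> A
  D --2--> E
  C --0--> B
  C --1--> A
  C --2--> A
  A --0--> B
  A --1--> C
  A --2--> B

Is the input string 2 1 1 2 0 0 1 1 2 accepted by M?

Yes

start at E
read '2': E → D
read '1': D → A
read '1': A → C
read '2': C → A
read '0': A → B
read '0': B → B
read '1': B → B
read '1': B → B
read '2': B → B
End state B is accepting.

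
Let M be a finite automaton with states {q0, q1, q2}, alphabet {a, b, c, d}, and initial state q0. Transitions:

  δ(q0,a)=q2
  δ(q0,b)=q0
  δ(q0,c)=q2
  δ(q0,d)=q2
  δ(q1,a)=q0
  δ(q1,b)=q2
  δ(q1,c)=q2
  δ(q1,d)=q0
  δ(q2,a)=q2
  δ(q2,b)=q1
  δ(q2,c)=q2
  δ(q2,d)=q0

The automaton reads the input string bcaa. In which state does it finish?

q2

Trace: q0 -b-> q0 -c-> q2 -a-> q2 -a-> q2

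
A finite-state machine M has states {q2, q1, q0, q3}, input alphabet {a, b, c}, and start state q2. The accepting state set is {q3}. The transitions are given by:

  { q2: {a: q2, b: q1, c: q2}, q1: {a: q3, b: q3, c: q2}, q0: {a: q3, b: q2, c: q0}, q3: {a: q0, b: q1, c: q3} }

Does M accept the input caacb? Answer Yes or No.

Trace: q2 -c-> q2 -a-> q2 -a-> q2 -c-> q2 -b-> q1
End state q1 is not accepting.

No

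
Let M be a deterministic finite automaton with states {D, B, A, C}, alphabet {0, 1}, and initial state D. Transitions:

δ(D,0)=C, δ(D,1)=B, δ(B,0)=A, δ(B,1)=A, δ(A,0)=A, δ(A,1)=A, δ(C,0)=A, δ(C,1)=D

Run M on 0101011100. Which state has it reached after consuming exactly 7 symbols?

B

start at D
read '0': D → C
read '1': C → D
read '0': D → C
read '1': C → D
read '0': D → C
read '1': C → D
read '1': D → B
After 7 symbols: B.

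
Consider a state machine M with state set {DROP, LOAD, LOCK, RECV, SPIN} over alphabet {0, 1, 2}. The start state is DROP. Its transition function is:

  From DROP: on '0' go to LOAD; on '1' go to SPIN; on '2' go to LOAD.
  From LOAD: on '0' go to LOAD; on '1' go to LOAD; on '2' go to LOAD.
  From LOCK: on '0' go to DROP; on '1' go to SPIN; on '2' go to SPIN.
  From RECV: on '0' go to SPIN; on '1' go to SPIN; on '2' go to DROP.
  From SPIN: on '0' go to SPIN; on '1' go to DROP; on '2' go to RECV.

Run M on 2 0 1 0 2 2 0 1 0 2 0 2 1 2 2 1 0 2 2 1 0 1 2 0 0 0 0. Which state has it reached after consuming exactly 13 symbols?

LOAD

Trace: DROP -2-> LOAD -0-> LOAD -1-> LOAD -0-> LOAD -2-> LOAD -2-> LOAD -0-> LOAD -1-> LOAD -0-> LOAD -2-> LOAD -0-> LOAD -2-> LOAD -1-> LOAD
After 13 symbols: LOAD.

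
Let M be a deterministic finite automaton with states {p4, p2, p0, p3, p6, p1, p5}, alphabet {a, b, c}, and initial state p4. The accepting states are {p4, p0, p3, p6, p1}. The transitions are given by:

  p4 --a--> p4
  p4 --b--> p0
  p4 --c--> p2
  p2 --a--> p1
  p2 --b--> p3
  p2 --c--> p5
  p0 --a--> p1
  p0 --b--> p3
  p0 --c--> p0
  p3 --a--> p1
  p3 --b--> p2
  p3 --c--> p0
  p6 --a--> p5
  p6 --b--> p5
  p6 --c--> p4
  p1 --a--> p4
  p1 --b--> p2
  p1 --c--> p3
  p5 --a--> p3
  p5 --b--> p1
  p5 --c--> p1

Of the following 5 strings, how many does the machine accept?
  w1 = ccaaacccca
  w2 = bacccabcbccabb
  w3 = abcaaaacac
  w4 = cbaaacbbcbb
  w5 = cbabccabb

w1:
  start at p4
  read 'c': p4 → p2
  read 'c': p2 → p5
  read 'a': p5 → p3
  read 'a': p3 → p1
  read 'a': p1 → p4
  read 'c': p4 → p2
  read 'c': p2 → p5
  read 'c': p5 → p1
  read 'c': p1 → p3
  read 'a': p3 → p1
  end p1, accepted
w2:
  start at p4
  read 'b': p4 → p0
  read 'a': p0 → p1
  read 'c': p1 → p3
  read 'c': p3 → p0
  read 'c': p0 → p0
  read 'a': p0 → p1
  read 'b': p1 → p2
  read 'c': p2 → p5
  read 'b': p5 → p1
  read 'c': p1 → p3
  read 'c': p3 → p0
  read 'a': p0 → p1
  read 'b': p1 → p2
  read 'b': p2 → p3
  end p3, accepted
w3:
  start at p4
  read 'a': p4 → p4
  read 'b': p4 → p0
  read 'c': p0 → p0
  read 'a': p0 → p1
  read 'a': p1 → p4
  read 'a': p4 → p4
  read 'a': p4 → p4
  read 'c': p4 → p2
  read 'a': p2 → p1
  read 'c': p1 → p3
  end p3, accepted
w4:
  start at p4
  read 'c': p4 → p2
  read 'b': p2 → p3
  read 'a': p3 → p1
  read 'a': p1 → p4
  read 'a': p4 → p4
  read 'c': p4 → p2
  read 'b': p2 → p3
  read 'b': p3 → p2
  read 'c': p2 → p5
  read 'b': p5 → p1
  read 'b': p1 → p2
  end p2, rejected
w5:
  start at p4
  read 'c': p4 → p2
  read 'b': p2 → p3
  read 'a': p3 → p1
  read 'b': p1 → p2
  read 'c': p2 → p5
  read 'c': p5 → p1
  read 'a': p1 → p4
  read 'b': p4 → p0
  read 'b': p0 → p3
  end p3, accepted

4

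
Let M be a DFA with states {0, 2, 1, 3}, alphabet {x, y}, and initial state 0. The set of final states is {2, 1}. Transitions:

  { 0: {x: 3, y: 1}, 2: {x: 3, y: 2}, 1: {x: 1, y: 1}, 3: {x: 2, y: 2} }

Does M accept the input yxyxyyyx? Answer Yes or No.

Yes

0 → 1 → 1 → 1 → 1 → 1 → 1 → 1 → 1
End state 1 is accepting.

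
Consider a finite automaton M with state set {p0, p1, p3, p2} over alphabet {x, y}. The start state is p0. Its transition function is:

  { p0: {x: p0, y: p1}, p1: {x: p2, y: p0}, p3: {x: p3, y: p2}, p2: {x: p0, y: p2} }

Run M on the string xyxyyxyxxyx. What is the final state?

p2

p0 → p0 → p1 → p2 → p2 → p2 → p0 → p1 → p2 → p0 → p1 → p2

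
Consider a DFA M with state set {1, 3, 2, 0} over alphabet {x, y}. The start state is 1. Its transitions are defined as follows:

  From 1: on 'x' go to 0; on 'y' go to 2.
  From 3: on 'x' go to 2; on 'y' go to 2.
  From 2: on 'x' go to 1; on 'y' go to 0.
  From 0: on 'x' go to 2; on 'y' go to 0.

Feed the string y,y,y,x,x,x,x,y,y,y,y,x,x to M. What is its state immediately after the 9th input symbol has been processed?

0

start at 1
read 'y': 1 → 2
read 'y': 2 → 0
read 'y': 0 → 0
read 'x': 0 → 2
read 'x': 2 → 1
read 'x': 1 → 0
read 'x': 0 → 2
read 'y': 2 → 0
read 'y': 0 → 0
After 9 symbols: 0.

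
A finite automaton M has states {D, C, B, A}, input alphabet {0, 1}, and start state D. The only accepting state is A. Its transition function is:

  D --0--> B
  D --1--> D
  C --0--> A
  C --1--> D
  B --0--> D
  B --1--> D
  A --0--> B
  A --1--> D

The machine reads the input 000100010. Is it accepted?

Trace: D -0-> B -0-> D -0-> B -1-> D -0-> B -0-> D -0-> B -1-> D -0-> B
End state B is not accepting.

No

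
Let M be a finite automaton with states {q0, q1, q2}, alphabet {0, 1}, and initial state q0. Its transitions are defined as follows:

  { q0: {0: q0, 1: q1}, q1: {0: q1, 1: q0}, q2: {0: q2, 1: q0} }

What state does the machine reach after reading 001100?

q0

Trace: q0 -0-> q0 -0-> q0 -1-> q1 -1-> q0 -0-> q0 -0-> q0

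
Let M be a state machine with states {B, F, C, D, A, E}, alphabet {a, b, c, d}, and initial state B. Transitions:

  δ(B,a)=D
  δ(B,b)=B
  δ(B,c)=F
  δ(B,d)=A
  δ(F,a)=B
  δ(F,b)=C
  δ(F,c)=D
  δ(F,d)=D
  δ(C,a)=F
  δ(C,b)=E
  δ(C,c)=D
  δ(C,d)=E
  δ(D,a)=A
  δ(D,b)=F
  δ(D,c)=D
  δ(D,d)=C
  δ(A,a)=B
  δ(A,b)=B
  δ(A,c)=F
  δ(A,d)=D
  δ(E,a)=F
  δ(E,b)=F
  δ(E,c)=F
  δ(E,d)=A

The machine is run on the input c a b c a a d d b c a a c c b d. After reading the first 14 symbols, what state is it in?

D

Trace: B -c-> F -a-> B -b-> B -c-> F -a-> B -a-> D -d-> C -d-> E -b-> F -c-> D -a-> A -a-> B -c-> F -c-> D
After 14 symbols: D.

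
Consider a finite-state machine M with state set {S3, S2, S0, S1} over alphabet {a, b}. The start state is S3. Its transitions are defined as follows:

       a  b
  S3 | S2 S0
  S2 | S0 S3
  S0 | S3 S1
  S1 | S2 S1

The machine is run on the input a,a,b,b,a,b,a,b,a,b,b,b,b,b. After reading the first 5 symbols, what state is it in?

S3 → S2 → S0 → S1 → S1 → S2
After 5 symbols: S2.

S2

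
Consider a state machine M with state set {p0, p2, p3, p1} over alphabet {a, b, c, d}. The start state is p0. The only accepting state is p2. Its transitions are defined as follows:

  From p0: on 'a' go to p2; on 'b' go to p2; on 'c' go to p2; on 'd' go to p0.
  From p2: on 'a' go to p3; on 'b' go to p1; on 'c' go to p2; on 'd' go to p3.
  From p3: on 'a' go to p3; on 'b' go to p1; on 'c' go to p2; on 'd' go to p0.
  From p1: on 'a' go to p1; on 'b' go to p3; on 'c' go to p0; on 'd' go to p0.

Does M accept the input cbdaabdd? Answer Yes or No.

start at p0
read 'c': p0 → p2
read 'b': p2 → p1
read 'd': p1 → p0
read 'a': p0 → p2
read 'a': p2 → p3
read 'b': p3 → p1
read 'd': p1 → p0
read 'd': p0 → p0
End state p0 is not accepting.

No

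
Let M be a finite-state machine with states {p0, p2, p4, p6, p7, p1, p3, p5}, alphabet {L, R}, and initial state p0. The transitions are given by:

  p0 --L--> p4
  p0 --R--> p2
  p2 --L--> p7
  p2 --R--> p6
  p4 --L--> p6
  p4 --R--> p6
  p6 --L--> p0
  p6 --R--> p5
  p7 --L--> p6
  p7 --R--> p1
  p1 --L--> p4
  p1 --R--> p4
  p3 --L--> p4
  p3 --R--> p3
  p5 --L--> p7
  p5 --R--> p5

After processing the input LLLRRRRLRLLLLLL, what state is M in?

start at p0
read 'L': p0 → p4
read 'L': p4 → p6
read 'L': p6 → p0
read 'R': p0 → p2
read 'R': p2 → p6
read 'R': p6 → p5
read 'R': p5 → p5
read 'L': p5 → p7
read 'R': p7 → p1
read 'L': p1 → p4
read 'L': p4 → p6
read 'L': p6 → p0
read 'L': p0 → p4
read 'L': p4 → p6
read 'L': p6 → p0

p0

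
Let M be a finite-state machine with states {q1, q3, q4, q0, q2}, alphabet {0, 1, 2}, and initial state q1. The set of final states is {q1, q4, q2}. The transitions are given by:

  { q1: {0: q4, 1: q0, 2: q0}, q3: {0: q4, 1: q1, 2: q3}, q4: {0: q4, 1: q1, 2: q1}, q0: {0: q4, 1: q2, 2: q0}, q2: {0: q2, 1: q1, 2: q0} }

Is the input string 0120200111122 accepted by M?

q1 → q4 → q1 → q0 → q4 → q1 → q4 → q4 → q1 → q0 → q2 → q1 → q0 → q0
End state q0 is not accepting.

No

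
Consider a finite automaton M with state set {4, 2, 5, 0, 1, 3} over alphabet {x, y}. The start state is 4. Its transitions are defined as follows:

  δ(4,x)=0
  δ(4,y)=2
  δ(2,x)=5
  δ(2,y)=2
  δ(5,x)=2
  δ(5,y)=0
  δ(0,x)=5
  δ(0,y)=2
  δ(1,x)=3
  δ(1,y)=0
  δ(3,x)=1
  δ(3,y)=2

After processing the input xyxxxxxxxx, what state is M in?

2

start at 4
read 'x': 4 → 0
read 'y': 0 → 2
read 'x': 2 → 5
read 'x': 5 → 2
read 'x': 2 → 5
read 'x': 5 → 2
read 'x': 2 → 5
read 'x': 5 → 2
read 'x': 2 → 5
read 'x': 5 → 2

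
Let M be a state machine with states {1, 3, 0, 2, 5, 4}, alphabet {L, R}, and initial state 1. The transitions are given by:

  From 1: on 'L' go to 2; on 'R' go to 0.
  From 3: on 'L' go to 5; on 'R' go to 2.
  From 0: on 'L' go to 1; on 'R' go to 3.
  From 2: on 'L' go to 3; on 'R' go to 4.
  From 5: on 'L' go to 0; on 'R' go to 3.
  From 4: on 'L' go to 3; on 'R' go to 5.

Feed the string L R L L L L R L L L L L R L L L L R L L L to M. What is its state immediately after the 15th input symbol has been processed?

0

Trace: 1 -L-> 2 -R-> 4 -L-> 3 -L-> 5 -L-> 0 -L-> 1 -R-> 0 -L-> 1 -L-> 2 -L-> 3 -L-> 5 -L-> 0 -R-> 3 -L-> 5 -L-> 0
After 15 symbols: 0.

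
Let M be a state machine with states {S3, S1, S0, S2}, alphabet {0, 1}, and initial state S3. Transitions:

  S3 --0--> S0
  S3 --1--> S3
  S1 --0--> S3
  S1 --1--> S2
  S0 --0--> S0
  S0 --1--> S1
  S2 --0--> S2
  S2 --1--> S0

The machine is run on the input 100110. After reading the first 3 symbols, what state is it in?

S3 → S3 → S0 → S0
After 3 symbols: S0.

S0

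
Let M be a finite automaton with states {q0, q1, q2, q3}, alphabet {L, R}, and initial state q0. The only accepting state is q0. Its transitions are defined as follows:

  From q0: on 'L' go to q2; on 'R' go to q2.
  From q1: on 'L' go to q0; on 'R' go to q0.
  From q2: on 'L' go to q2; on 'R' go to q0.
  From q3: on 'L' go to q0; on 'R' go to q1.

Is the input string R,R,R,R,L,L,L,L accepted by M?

start at q0
read 'R': q0 → q2
read 'R': q2 → q0
read 'R': q0 → q2
read 'R': q2 → q0
read 'L': q0 → q2
read 'L': q2 → q2
read 'L': q2 → q2
read 'L': q2 → q2
End state q2 is not accepting.

No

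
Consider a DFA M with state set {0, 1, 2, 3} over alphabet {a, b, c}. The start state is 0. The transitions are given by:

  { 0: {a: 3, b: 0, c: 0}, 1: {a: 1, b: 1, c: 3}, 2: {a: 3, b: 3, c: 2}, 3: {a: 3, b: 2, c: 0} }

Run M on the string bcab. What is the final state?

2

Trace: 0 -b-> 0 -c-> 0 -a-> 3 -b-> 2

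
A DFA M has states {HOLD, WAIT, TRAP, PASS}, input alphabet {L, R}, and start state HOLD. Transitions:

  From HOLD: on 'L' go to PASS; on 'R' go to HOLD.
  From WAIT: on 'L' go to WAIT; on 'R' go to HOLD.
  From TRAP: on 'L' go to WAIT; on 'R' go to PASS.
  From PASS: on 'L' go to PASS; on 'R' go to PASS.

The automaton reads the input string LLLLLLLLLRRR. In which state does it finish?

PASS

start at HOLD
read 'L': HOLD → PASS
read 'L': PASS → PASS
read 'L': PASS → PASS
read 'L': PASS → PASS
read 'L': PASS → PASS
read 'L': PASS → PASS
read 'L': PASS → PASS
read 'L': PASS → PASS
read 'L': PASS → PASS
read 'R': PASS → PASS
read 'R': PASS → PASS
read 'R': PASS → PASS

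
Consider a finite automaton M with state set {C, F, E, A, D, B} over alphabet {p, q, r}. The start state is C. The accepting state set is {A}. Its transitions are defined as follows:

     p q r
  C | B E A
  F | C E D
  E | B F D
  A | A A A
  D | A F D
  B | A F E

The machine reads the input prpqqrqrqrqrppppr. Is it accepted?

Trace: C -p-> B -r-> E -p-> B -q-> F -q-> E -r-> D -q-> F -r-> D -q-> F -r-> D -q-> F -r-> D -p-> A -p-> A -p-> A -p-> A -r-> A
End state A is accepting.

Yes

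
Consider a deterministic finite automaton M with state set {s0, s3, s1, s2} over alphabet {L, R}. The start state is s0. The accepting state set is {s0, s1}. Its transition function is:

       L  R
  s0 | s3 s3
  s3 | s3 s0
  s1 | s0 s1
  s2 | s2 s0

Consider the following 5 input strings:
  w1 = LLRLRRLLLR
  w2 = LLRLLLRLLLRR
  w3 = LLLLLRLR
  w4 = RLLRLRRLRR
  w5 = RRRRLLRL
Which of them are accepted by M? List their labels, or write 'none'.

w1, w3

w1:
  start at s0
  read 'L': s0 → s3
  read 'L': s3 → s3
  read 'R': s3 → s0
  read 'L': s0 → s3
  read 'R': s3 → s0
  read 'R': s0 → s3
  read 'L': s3 → s3
  read 'L': s3 → s3
  read 'L': s3 → s3
  read 'R': s3 → s0
  end s0, accepted
w2:
  start at s0
  read 'L': s0 → s3
  read 'L': s3 → s3
  read 'R': s3 → s0
  read 'L': s0 → s3
  read 'L': s3 → s3
  read 'L': s3 → s3
  read 'R': s3 → s0
  read 'L': s0 → s3
  read 'L': s3 → s3
  read 'L': s3 → s3
  read 'R': s3 → s0
  read 'R': s0 → s3
  end s3, rejected
w3:
  start at s0
  read 'L': s0 → s3
  read 'L': s3 → s3
  read 'L': s3 → s3
  read 'L': s3 → s3
  read 'L': s3 → s3
  read 'R': s3 → s0
  read 'L': s0 → s3
  read 'R': s3 → s0
  end s0, accepted
w4:
  start at s0
  read 'R': s0 → s3
  read 'L': s3 → s3
  read 'L': s3 → s3
  read 'R': s3 → s0
  read 'L': s0 → s3
  read 'R': s3 → s0
  read 'R': s0 → s3
  read 'L': s3 → s3
  read 'R': s3 → s0
  read 'R': s0 → s3
  end s3, rejected
w5:
  start at s0
  read 'R': s0 → s3
  read 'R': s3 → s0
  read 'R': s0 → s3
  read 'R': s3 → s0
  read 'L': s0 → s3
  read 'L': s3 → s3
  read 'R': s3 → s0
  read 'L': s0 → s3
  end s3, rejected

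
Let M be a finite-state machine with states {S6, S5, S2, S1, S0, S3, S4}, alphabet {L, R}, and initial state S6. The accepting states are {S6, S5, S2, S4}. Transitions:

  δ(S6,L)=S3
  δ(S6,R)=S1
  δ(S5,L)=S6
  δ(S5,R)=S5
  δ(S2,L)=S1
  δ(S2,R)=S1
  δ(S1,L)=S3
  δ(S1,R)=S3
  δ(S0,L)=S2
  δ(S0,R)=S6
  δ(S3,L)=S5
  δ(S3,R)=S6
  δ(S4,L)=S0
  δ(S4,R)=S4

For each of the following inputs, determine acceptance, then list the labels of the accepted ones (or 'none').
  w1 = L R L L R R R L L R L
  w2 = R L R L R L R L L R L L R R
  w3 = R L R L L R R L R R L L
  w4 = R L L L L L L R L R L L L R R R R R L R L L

w1: Trace: S6 -L-> S3 -R-> S6 -L-> S3 -L-> S5 -R-> S5 -R-> S5 -R-> S5 -L-> S6 -L-> S3 -R-> S6 -L-> S3  → end S3, rejected
w2: Trace: S6 -R-> S1 -L-> S3 -R-> S6 -L-> S3 -R-> S6 -L-> S3 -R-> S6 -L-> S3 -L-> S5 -R-> S5 -L-> S6 -L-> S3 -R-> S6 -R-> S1  → end S1, rejected
w3: Trace: S6 -R-> S1 -L-> S3 -R-> S6 -L-> S3 -L-> S5 -R-> S5 -R-> S5 -L-> S6 -R-> S1 -R-> S3 -L-> S5 -L-> S6  → end S6, accepted
w4: Trace: S6 -R-> S1 -L-> S3 -L-> S5 -L-> S6 -L-> S3 -L-> S5 -L-> S6 -R-> S1 -L-> S3 -R-> S6 -L-> S3 -L-> S5 -L-> S6 -R-> S1 -R-> S3 -R-> S6 -R-> S1 -R-> S3 -L-> S5 -R-> S5 -L-> S6 -L-> S3  → end S3, rejected

w3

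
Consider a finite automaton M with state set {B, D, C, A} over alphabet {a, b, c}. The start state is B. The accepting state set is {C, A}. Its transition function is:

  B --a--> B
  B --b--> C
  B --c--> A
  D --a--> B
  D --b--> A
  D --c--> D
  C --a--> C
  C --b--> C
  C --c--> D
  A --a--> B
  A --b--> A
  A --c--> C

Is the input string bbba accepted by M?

Yes

Trace: B -b-> C -b-> C -b-> C -a-> C
End state C is accepting.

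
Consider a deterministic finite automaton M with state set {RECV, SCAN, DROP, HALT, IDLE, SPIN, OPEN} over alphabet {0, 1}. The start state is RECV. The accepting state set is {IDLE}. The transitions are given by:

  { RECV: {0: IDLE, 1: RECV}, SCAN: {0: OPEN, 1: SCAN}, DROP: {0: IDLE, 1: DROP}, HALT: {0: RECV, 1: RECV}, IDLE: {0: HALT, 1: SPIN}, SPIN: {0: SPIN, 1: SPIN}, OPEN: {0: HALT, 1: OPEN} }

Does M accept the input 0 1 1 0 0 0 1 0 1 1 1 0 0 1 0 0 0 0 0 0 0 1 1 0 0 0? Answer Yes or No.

Trace: RECV -0-> IDLE -1-> SPIN -1-> SPIN -0-> SPIN -0-> SPIN -0-> SPIN -1-> SPIN -0-> SPIN -1-> SPIN -1-> SPIN -1-> SPIN -0-> SPIN -0-> SPIN -1-> SPIN -0-> SPIN -0-> SPIN -0-> SPIN -0-> SPIN -0-> SPIN -0-> SPIN -0-> SPIN -1-> SPIN -1-> SPIN -0-> SPIN -0-> SPIN -0-> SPIN
End state SPIN is not accepting.

No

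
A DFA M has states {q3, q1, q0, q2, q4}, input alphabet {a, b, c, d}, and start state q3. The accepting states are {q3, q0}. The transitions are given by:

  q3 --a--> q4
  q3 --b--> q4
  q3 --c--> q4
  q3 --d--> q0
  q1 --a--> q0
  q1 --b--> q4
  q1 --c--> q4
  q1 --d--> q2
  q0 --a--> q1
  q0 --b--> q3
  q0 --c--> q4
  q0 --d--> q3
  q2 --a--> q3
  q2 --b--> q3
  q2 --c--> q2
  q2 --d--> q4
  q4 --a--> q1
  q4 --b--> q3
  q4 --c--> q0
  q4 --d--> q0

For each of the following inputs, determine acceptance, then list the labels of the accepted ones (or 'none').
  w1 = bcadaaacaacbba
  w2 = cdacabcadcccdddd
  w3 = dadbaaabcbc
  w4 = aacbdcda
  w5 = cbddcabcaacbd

w2, w5

w1: q3 → q4 → q0 → q1 → q2 → q3 → q4 → q1 → q4 → q1 → q0 → q4 → q3 → q4 → q1  → end q1, rejected
w2: q3 → q4 → q0 → q1 → q4 → q1 → q4 → q0 → q1 → q2 → q2 → q2 → q2 → q4 → q0 → q3 → q0  → end q0, accepted
w3: q3 → q0 → q1 → q2 → q3 → q4 → q1 → q0 → q3 → q4 → q3 → q4  → end q4, rejected
w4: q3 → q4 → q1 → q4 → q3 → q0 → q4 → q0 → q1  → end q1, rejected
w5: q3 → q4 → q3 → q0 → q3 → q4 → q1 → q4 → q0 → q1 → q0 → q4 → q3 → q0  → end q0, accepted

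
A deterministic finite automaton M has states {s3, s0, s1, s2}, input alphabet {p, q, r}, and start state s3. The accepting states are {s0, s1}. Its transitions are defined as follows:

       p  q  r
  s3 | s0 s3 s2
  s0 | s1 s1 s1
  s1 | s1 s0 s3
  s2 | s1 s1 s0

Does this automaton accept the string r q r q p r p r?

s3 → s2 → s1 → s3 → s3 → s0 → s1 → s1 → s3
End state s3 is not accepting.

No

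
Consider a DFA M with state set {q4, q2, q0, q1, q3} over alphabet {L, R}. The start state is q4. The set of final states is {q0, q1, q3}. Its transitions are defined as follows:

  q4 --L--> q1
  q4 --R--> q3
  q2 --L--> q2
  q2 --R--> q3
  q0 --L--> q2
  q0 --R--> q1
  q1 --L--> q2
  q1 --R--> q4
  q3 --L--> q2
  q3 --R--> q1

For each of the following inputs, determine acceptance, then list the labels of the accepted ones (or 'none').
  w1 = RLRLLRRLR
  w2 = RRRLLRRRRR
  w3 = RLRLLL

w1: Trace: q4 -R-> q3 -L-> q2 -R-> q3 -L-> q2 -L-> q2 -R-> q3 -R-> q1 -L-> q2 -R-> q3  → end q3, accepted
w2: Trace: q4 -R-> q3 -R-> q1 -R-> q4 -L-> q1 -L-> q2 -R-> q3 -R-> q1 -R-> q4 -R-> q3 -R-> q1  → end q1, accepted
w3: Trace: q4 -R-> q3 -L-> q2 -R-> q3 -L-> q2 -L-> q2 -L-> q2  → end q2, rejected

w1, w2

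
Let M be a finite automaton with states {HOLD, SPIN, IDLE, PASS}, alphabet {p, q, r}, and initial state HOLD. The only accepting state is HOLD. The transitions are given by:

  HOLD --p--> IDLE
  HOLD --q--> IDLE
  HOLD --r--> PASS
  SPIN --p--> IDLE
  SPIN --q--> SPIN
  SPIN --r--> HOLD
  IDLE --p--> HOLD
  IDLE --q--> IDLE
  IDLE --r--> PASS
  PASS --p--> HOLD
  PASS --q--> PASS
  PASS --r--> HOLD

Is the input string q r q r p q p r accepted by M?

No

HOLD → IDLE → PASS → PASS → HOLD → IDLE → IDLE → HOLD → PASS
End state PASS is not accepting.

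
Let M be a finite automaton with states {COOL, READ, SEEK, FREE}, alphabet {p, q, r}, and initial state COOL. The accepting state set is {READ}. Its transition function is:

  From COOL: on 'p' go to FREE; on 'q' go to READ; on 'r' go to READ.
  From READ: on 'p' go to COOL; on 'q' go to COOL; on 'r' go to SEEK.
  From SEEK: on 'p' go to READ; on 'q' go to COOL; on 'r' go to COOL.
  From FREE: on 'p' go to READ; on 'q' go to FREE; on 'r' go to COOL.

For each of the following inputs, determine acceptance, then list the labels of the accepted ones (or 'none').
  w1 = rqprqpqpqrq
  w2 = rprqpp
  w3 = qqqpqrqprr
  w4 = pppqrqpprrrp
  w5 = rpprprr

w1:
  start at COOL
  read 'r': COOL → READ
  read 'q': READ → COOL
  read 'p': COOL → FREE
  read 'r': FREE → COOL
  read 'q': COOL → READ
  read 'p': READ → COOL
  read 'q': COOL → READ
  read 'p': READ → COOL
  read 'q': COOL → READ
  read 'r': READ → SEEK
  read 'q': SEEK → COOL
  end COOL, rejected
w2:
  start at COOL
  read 'r': COOL → READ
  read 'p': READ → COOL
  read 'r': COOL → READ
  read 'q': READ → COOL
  read 'p': COOL → FREE
  read 'p': FREE → READ
  end READ, accepted
w3:
  start at COOL
  read 'q': COOL → READ
  read 'q': READ → COOL
  read 'q': COOL → READ
  read 'p': READ → COOL
  read 'q': COOL → READ
  read 'r': READ → SEEK
  read 'q': SEEK → COOL
  read 'p': COOL → FREE
  read 'r': FREE → COOL
  read 'r': COOL → READ
  end READ, accepted
w4:
  start at COOL
  read 'p': COOL → FREE
  read 'p': FREE → READ
  read 'p': READ → COOL
  read 'q': COOL → READ
  read 'r': READ → SEEK
  read 'q': SEEK → COOL
  read 'p': COOL → FREE
  read 'p': FREE → READ
  read 'r': READ → SEEK
  read 'r': SEEK → COOL
  read 'r': COOL → READ
  read 'p': READ → COOL
  end COOL, rejected
w5:
  start at COOL
  read 'r': COOL → READ
  read 'p': READ → COOL
  read 'p': COOL → FREE
  read 'r': FREE → COOL
  read 'p': COOL → FREE
  read 'r': FREE → COOL
  read 'r': COOL → READ
  end READ, accepted

w2, w3, w5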